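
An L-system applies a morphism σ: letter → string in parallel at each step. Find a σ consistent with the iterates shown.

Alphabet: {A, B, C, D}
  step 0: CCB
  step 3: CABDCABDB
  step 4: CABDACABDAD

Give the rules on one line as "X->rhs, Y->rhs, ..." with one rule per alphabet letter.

A->B, B->D, C->CA, D->A

  step 3 ⇒ step 4: CABDCABDB ⇒ CA·B·D·A·CA·B·D·A·D
    A ↦ B
    B ↦ D
    C ↦ CA
    D ↦ A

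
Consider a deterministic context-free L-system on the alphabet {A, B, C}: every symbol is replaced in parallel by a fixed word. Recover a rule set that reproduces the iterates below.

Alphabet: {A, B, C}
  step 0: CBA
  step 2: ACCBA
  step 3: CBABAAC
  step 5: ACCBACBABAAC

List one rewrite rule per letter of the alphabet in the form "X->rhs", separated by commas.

  step 2 ⇒ step 3: ACCBA ⇒ C·BA·BA·A·C
    A ↦ C
    B ↦ A
    C ↦ BA

A->C, B->A, C->BA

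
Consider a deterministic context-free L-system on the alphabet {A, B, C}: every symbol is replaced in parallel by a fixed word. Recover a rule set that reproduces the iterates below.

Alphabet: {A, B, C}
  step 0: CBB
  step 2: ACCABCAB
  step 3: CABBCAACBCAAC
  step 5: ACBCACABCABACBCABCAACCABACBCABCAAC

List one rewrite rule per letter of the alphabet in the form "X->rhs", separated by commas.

  step 2 ⇒ step 3: ACCABCAB ⇒ CA·B·B·CA·AC·B·CA·AC
    A ↦ CA
    B ↦ AC
    C ↦ B

A->CA, B->AC, C->B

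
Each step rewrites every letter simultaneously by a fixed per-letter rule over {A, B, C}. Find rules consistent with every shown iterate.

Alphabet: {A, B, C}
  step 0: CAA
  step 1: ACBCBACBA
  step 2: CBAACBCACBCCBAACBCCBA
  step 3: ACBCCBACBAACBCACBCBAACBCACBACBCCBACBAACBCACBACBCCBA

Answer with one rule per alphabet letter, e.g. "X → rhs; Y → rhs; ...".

A->CBA, B->C, C->ACB

  step 2 ⇒ step 3: CBAACBCACBCCBAACBCCBA ⇒ ACB·C·CBA·CBA·ACB·C·ACB·CBA·ACB·C·ACB·ACB·C·CBA·CBA·ACB·C·ACB·ACB·C·CBA
    A ↦ CBA
    B ↦ C
    C ↦ ACB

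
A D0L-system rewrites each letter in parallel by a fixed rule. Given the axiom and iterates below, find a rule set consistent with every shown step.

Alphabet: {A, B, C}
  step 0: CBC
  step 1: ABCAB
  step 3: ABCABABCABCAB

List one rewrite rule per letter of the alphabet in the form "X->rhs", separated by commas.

A->AB, B->C, C->AB

  step 0 ⇒ step 1: CBC ⇒ AB·C·AB
    B ↦ C
    C ↦ AB
    A ↦ AB  (constrained at step 1)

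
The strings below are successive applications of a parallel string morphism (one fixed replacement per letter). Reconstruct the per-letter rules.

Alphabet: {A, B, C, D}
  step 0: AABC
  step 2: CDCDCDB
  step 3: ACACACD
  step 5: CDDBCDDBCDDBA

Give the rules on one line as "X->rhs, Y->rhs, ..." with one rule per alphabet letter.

  step 2 ⇒ step 3: CDCDCDB ⇒ A·C·A·C·A·C·D
    B ↦ D
    C ↦ A
    D ↦ C
    A ↦ DB  (constrained at step 0)

A->DB, B->D, C->A, D->C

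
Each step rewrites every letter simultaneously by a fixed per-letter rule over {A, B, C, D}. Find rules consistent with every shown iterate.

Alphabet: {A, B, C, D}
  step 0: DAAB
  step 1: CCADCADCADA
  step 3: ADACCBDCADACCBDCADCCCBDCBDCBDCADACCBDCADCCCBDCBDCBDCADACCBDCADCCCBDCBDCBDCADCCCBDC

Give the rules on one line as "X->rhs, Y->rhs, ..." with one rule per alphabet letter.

A->ADC, B->ADA, C->BDC, D->CC

  step 0 ⇒ step 1: DAAB ⇒ CC·ADC·ADC·ADA
    A ↦ ADC
    B ↦ ADA
    D ↦ CC
    C ↦ BDC  (constrained at step 1)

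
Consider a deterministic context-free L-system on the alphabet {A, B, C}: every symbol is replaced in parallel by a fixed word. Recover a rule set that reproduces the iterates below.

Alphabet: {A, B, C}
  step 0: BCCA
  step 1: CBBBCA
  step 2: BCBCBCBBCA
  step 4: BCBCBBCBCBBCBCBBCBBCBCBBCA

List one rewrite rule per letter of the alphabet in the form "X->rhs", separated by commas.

A->CA, B->CB, C->B

  step 1 ⇒ step 2: CBBBCA ⇒ B·CB·CB·CB·B·CA
    A ↦ CA
    B ↦ CB
    C ↦ B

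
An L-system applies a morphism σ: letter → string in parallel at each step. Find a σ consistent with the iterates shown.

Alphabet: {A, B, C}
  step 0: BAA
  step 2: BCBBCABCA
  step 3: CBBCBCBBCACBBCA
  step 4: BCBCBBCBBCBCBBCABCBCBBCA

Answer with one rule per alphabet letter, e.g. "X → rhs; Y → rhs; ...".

A->CA, B->CB, C->B

  step 3 ⇒ step 4: CBBCBCBBCACBBCA ⇒ B·CB·CB·B·CB·B·CB·CB·B·CA·B·CB·CB·B·CA
    A ↦ CA
    B ↦ CB
    C ↦ B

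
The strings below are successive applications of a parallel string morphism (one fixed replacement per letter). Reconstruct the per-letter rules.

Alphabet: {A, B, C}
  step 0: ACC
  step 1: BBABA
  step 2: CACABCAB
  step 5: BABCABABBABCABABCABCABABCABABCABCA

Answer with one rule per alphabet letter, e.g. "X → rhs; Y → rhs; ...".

A->B, B->CA, C->BA

  step 1 ⇒ step 2: BBABA ⇒ CA·CA·B·CA·B
    A ↦ B
    B ↦ CA
  step 0 ⇒ step 1: ACC ⇒ B·BA·BA
    C ↦ BA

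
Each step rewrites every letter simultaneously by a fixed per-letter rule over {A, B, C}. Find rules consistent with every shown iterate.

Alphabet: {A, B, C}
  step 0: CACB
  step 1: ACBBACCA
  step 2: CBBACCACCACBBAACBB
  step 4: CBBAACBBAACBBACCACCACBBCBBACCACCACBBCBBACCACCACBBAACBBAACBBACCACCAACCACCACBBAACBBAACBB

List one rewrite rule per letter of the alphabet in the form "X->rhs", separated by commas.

  step 1 ⇒ step 2: ACBBACCA ⇒ CBB·A·CCA·CCA·CBB·A·A·CBB
    A ↦ CBB
    B ↦ CCA
    C ↦ A

A->CBB, B->CCA, C->A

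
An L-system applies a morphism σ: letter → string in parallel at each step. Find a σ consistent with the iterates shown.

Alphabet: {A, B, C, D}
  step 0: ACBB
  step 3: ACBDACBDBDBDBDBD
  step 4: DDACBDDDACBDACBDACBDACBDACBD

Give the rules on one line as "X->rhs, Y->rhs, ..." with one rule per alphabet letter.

A->D, B->AC, C->D, D->BD

  step 3 ⇒ step 4: ACBDACBDBDBDBDBD ⇒ D·D·AC·BD·D·D·AC·BD·AC·BD·AC·BD·AC·BD·AC·BD
    A ↦ D
    B ↦ AC
    C ↦ D
    D ↦ BD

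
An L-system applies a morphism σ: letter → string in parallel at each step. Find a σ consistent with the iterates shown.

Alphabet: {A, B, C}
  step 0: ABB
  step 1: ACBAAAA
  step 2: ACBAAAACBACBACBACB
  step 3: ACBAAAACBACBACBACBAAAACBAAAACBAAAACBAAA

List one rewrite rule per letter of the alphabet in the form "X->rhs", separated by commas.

  step 2 ⇒ step 3: ACBAAAACBACBACBACB ⇒ ACB·A·AA·ACB·ACB·ACB·ACB·A·AA·ACB·A·AA·ACB·A·AA·ACB·A·AA
    A ↦ ACB
    B ↦ AA
    C ↦ A

A->ACB, B->AA, C->A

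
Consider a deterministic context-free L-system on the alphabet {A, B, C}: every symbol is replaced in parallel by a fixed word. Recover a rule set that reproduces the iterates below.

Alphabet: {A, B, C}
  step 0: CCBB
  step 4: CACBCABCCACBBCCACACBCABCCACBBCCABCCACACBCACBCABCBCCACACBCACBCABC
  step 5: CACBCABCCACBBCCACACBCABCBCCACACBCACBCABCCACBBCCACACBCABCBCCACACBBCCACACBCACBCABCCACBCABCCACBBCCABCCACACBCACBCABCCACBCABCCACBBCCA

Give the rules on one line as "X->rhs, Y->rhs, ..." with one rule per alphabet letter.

A->CB, B->BC, C->CA

  step 4 ⇒ step 5: CACBCABCCACBBCCACACBCABCCACBBCCABCCACACBCACBCABCBCCACACBCACBCABC ⇒ CA·CB·CA·BC·CA·CB·BC·CA·CA·CB·CA·BC·BC·CA·CA·CB·CA·CB·CA·BC·CA·CB·BC·CA·CA·CB·CA·BC·BC·CA·CA·CB·BC·CA·CA·CB·CA·CB·CA·BC·CA·CB·CA·BC·CA·CB·BC·CA·BC·CA·CA·CB·CA·CB·CA·BC·CA·CB·CA·BC·CA·CB·BC·CA
    A ↦ CB
    B ↦ BC
    C ↦ CA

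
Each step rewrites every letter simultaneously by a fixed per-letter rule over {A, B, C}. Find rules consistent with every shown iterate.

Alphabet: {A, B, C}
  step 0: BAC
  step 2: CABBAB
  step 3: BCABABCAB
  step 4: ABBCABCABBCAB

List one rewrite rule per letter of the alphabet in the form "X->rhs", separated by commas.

A->C, B->AB, C->B

  step 3 ⇒ step 4: BCABABCAB ⇒ AB·B·C·AB·C·AB·B·C·AB
    A ↦ C
    B ↦ AB
    C ↦ B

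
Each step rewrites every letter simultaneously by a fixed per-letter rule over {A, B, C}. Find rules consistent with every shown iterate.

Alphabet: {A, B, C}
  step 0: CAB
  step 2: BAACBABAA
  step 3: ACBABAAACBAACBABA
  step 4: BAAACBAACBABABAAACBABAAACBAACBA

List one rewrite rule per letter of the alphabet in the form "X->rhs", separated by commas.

A->BA, B->AC, C->A

  step 3 ⇒ step 4: ACBABAAACBAACBABA ⇒ BA·A·AC·BA·AC·BA·BA·BA·A·AC·BA·BA·A·AC·BA·AC·BA
    A ↦ BA
    B ↦ AC
    C ↦ A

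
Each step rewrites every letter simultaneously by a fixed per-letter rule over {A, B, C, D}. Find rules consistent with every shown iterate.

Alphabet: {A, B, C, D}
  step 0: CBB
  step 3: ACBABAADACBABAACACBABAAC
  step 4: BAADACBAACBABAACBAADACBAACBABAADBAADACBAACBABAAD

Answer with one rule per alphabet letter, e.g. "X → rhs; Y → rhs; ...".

A->BA, B->AC, C->AD, D->AC

  step 3 ⇒ step 4: ACBABAADACBABAACACBABAAC ⇒ BA·AD·AC·BA·AC·BA·BA·AC·BA·AD·AC·BA·AC·BA·BA·AD·BA·AD·AC·BA·AC·BA·BA·AD
    A ↦ BA
    B ↦ AC
    C ↦ AD
    D ↦ AC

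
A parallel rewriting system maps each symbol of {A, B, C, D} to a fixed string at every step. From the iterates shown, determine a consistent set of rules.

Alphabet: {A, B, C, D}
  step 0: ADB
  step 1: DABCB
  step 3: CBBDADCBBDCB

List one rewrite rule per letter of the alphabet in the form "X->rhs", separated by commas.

  step 0 ⇒ step 1: ADB ⇒ DA·B·CB
    A ↦ DA
    B ↦ CB
    D ↦ B
    C ↦ D  (constrained at step 1)

A->DA, B->CB, C->D, D->B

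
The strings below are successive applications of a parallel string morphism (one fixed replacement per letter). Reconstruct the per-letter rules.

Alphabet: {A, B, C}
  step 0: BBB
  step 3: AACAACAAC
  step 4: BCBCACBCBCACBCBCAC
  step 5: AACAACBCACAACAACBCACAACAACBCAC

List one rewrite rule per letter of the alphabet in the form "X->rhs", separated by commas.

  step 4 ⇒ step 5: BCBCACBCBCACBCBCAC ⇒ A·AC·A·AC·BC·AC·A·AC·A·AC·BC·AC·A·AC·A·AC·BC·AC
    A ↦ BC
    B ↦ A
    C ↦ AC

A->BC, B->A, C->AC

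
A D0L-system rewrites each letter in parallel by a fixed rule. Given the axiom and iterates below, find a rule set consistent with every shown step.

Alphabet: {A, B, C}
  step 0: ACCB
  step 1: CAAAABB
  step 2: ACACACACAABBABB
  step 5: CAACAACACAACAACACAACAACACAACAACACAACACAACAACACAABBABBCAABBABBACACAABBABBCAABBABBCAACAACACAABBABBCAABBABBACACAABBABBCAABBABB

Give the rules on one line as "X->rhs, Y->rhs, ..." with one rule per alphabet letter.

  step 1 ⇒ step 2: CAAAABB ⇒ A·CA·CA·CA·CA·ABB·ABB
    A ↦ CA
    B ↦ ABB
    C ↦ A

A->CA, B->ABB, C->A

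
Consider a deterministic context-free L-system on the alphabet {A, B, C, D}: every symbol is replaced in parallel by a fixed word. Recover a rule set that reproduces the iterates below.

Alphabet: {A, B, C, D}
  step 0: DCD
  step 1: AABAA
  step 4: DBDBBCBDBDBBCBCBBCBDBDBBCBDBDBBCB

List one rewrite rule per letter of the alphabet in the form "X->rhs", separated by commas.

  step 0 ⇒ step 1: DCD ⇒ AA·B·AA
    C ↦ B
    D ↦ AA
    A ↦ DB  (constrained at step 1)
    B ↦ CB  (constrained at step 1)

A->DB, B->CB, C->B, D->AA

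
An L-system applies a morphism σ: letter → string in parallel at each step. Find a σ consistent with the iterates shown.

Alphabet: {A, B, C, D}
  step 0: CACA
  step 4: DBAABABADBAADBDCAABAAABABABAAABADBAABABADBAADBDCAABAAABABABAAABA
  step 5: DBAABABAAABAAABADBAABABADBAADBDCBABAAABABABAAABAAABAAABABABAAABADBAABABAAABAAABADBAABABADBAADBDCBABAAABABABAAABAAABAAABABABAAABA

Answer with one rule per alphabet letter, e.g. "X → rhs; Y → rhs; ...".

A->BA, B->AA, C->DC, D->DB

  step 4 ⇒ step 5: DBAABABADBAADBDCAABAAABABABAAABADBAABABADBAADBDCAABAAABABABAAABA ⇒ DB·AA·BA·BA·AA·BA·AA·BA·DB·AA·BA·BA·DB·AA·DB·DC·BA·BA·AA·BA·BA·BA·AA·BA·AA·BA·AA·BA·BA·BA·AA·BA·DB·AA·BA·BA·AA·BA·AA·BA·DB·AA·BA·BA·DB·AA·DB·DC·BA·BA·AA·BA·BA·BA·AA·BA·AA·BA·AA·BA·BA·BA·AA·BA
    A ↦ BA
    B ↦ AA
    C ↦ DC
    D ↦ DB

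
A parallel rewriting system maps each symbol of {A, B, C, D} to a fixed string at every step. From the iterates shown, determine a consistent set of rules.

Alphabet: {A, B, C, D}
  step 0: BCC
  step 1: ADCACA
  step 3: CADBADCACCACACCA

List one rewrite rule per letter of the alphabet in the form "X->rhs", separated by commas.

  step 0 ⇒ step 1: BCC ⇒ AD·CA·CA
    B ↦ AD
    C ↦ CA
    A ↦ C  (constrained at step 1)
    D ↦ DB  (constrained at step 1)

A->C, B->AD, C->CA, D->DB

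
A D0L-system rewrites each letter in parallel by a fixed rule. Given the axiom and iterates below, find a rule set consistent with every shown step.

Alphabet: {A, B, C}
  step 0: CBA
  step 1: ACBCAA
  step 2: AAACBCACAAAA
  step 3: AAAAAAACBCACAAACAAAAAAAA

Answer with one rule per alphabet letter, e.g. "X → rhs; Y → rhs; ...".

A->AA, B->BC, C->AC

  step 2 ⇒ step 3: AAACBCACAAAA ⇒ AA·AA·AA·AC·BC·AC·AA·AC·AA·AA·AA·AA
    A ↦ AA
    B ↦ BC
    C ↦ AC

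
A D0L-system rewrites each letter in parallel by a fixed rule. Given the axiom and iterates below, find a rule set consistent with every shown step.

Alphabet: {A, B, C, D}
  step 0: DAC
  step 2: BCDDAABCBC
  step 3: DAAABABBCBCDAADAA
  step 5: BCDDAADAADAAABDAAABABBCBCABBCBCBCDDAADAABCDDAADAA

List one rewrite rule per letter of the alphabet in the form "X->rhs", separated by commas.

  step 2 ⇒ step 3: BCDDAABCBC ⇒ D·AA·AB·AB·BC·BC·D·AA·D·AA
    A ↦ BC
    B ↦ D
    C ↦ AA
    D ↦ AB

A->BC, B->D, C->AA, D->AB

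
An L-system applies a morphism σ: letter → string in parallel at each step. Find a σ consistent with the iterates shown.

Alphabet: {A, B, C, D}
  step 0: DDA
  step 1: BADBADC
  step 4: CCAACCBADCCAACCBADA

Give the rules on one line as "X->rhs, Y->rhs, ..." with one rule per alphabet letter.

  step 0 ⇒ step 1: DDA ⇒ BAD·BAD·C
    A ↦ C
    D ↦ BAD
    B ↦ C  (constrained at step 1)
    C ↦ A  (constrained at step 1)

A->C, B->C, C->A, D->BAD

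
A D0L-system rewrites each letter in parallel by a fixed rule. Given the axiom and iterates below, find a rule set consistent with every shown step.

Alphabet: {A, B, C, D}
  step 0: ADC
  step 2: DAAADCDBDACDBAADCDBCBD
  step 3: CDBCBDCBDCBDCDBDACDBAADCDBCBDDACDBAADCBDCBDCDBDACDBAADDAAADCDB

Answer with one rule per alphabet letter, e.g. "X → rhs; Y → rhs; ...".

A->CBD, B->AAD, C->DA, D->CDB

  step 2 ⇒ step 3: DAAADCDBDACDBAADCDBCBD ⇒ CDB·CBD·CBD·CBD·CDB·DA·CDB·AAD·CDB·CBD·DA·CDB·AAD·CBD·CBD·CDB·DA·CDB·AAD·DA·AAD·CDB
    A ↦ CBD
    B ↦ AAD
    C ↦ DA
    D ↦ CDB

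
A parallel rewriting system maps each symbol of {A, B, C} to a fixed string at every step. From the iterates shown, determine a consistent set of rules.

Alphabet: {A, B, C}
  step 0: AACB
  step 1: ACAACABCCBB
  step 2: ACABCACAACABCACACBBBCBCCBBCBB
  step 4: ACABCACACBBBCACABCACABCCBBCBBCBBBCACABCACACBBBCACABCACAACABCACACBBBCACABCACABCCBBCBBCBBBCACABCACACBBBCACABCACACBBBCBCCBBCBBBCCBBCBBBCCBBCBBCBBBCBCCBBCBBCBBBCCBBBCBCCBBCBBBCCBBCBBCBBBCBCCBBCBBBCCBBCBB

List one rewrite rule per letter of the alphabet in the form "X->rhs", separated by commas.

A->ACA, B->CBB, C->BC

  step 1 ⇒ step 2: ACAACABCCBB ⇒ ACA·BC·ACA·ACA·BC·ACA·CBB·BC·BC·CBB·CBB
    A ↦ ACA
    B ↦ CBB
    C ↦ BC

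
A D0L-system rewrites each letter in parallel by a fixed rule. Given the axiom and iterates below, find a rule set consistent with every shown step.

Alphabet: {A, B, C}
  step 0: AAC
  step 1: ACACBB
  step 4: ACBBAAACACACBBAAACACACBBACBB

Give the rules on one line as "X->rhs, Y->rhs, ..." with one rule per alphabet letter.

  step 0 ⇒ step 1: AAC ⇒ AC·AC·BB
    A ↦ AC
    C ↦ BB
    B ↦ A  (constrained at step 1)

A->AC, B->A, C->BB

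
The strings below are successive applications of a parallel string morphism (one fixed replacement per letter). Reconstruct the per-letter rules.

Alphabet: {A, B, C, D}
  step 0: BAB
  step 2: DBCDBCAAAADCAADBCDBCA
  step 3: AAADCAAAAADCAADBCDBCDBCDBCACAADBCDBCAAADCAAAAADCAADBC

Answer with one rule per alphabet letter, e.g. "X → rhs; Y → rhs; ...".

A->DBC, B->AAD, C->CAA, D->A

  step 2 ⇒ step 3: DBCDBCAAAADCAADBCDBCA ⇒ A·AAD·CAA·A·AAD·CAA·DBC·DBC·DBC·DBC·A·CAA·DBC·DBC·A·AAD·CAA·A·AAD·CAA·DBC
    A ↦ DBC
    B ↦ AAD
    C ↦ CAA
    D ↦ A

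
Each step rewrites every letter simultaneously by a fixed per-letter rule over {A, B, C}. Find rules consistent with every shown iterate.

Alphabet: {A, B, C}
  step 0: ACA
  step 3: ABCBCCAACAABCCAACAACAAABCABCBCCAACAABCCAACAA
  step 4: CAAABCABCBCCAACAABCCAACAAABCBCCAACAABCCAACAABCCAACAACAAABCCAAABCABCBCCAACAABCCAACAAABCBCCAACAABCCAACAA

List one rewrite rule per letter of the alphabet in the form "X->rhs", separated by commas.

  step 3 ⇒ step 4: ABCBCCAACAABCCAACAACAAABCABCBCCAACAABCCAACAA ⇒ CAA·A·BC·A·BC·BC·CAA·CAA·BC·CAA·CAA·A·BC·BC·CAA·CAA·BC·CAA·CAA·BC·CAA·CAA·CAA·A·BC·CAA·A·BC·A·BC·BC·CAA·CAA·BC·CAA·CAA·A·BC·BC·CAA·CAA·BC·CAA·CAA
    A ↦ CAA
    B ↦ A
    C ↦ BC

A->CAA, B->A, C->BC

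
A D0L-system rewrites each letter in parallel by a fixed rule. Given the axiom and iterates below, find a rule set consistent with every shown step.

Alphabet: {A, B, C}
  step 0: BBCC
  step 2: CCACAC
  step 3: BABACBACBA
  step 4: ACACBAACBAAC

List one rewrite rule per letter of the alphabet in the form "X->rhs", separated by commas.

A->C, B->A, C->BA

  step 3 ⇒ step 4: BABACBACBA ⇒ A·C·A·C·BA·A·C·BA·A·C
    A ↦ C
    B ↦ A
    C ↦ BA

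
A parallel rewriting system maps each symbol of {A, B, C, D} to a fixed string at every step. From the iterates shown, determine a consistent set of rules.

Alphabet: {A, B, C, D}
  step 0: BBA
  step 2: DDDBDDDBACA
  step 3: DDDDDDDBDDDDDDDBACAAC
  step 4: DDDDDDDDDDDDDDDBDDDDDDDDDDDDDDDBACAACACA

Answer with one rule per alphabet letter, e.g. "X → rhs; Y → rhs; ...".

  step 3 ⇒ step 4: DDDDDDDBDDDDDDDBACAAC ⇒ DD·DD·DD·DD·DD·DD·DD·DB·DD·DD·DD·DD·DD·DD·DD·DB·AC·A·AC·AC·A
    A ↦ AC
    B ↦ DB
    C ↦ A
    D ↦ DD

A->AC, B->DB, C->A, D->DD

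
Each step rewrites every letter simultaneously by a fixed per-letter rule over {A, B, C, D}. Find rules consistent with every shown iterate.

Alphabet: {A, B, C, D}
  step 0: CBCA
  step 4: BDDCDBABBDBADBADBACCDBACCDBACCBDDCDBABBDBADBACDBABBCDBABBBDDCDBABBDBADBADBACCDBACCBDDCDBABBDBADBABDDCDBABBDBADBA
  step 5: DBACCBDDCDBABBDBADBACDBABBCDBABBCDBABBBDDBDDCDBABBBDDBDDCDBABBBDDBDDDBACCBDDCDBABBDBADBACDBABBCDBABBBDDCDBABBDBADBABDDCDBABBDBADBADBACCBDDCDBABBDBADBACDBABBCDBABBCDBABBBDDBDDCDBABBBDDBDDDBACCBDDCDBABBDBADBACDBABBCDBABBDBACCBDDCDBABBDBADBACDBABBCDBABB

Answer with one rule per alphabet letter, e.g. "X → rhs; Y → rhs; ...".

  step 4 ⇒ step 5: BDDCDBABBDBADBADBACCDBACCDBACCBDDCDBABBDBADBACDBABBCDBABBBDDCDBABBDBADBADBACCDBACCBDDCDBABBDBADBABDDCDBABBDBADBA ⇒ DBA·C·C·BDD·C·DBA·BB·DBA·DBA·C·DBA·BB·C·DBA·BB·C·DBA·BB·BDD·BDD·C·DBA·BB·BDD·BDD·C·DBA·BB·BDD·BDD·DBA·C·C·BDD·C·DBA·BB·DBA·DBA·C·DBA·BB·C·DBA·BB·BDD·C·DBA·BB·DBA·DBA·BDD·C·DBA·BB·DBA·DBA·DBA·C·C·BDD·C·DBA·BB·DBA·DBA·C·DBA·BB·C·DBA·BB·C·DBA·BB·BDD·BDD·C·DBA·BB·BDD·BDD·DBA·C·C·BDD·C·DBA·BB·DBA·DBA·C·DBA·BB·C·DBA·BB·DBA·C·C·BDD·C·DBA·BB·DBA·DBA·C·DBA·BB·C·DBA·BB
    A ↦ BB
    B ↦ DBA
    C ↦ BDD
    D ↦ C

A->BB, B->DBA, C->BDD, D->C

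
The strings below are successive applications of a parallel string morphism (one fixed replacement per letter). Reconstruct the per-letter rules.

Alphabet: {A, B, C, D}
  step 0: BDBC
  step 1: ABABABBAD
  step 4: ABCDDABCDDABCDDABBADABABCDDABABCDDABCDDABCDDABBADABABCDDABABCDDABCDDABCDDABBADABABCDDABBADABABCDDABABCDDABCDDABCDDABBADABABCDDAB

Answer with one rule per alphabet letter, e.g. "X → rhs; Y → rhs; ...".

A->CDD, B->AB, C->BAD, D->AB

  step 0 ⇒ step 1: BDBC ⇒ AB·AB·AB·BAD
    B ↦ AB
    C ↦ BAD
    D ↦ AB
    A ↦ CDD  (constrained at step 1)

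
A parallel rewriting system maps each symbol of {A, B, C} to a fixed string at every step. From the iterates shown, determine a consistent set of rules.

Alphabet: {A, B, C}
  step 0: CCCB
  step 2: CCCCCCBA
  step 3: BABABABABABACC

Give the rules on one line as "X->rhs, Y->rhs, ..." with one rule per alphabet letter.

A->C, B->C, C->BA

  step 2 ⇒ step 3: CCCCCCBA ⇒ BA·BA·BA·BA·BA·BA·C·C
    A ↦ C
    B ↦ C
    C ↦ BA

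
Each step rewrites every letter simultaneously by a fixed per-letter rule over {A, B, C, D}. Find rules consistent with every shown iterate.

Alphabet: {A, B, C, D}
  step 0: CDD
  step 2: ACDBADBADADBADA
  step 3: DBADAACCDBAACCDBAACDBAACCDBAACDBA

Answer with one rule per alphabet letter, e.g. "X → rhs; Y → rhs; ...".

A->DBA, B->C, C->DA, D->AC

  step 2 ⇒ step 3: ACDBADBADADBADA ⇒ DBA·DA·AC·C·DBA·AC·C·DBA·AC·DBA·AC·C·DBA·AC·DBA
    A ↦ DBA
    B ↦ C
    C ↦ DA
    D ↦ AC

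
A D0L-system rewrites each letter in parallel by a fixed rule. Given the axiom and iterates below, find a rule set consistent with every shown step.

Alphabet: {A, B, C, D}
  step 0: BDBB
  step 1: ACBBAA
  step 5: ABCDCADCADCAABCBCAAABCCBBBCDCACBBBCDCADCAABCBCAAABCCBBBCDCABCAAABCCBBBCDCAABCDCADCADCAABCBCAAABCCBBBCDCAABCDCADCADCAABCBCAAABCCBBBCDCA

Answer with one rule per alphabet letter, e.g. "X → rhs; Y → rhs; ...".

  step 0 ⇒ step 1: BDBB ⇒ A·CBB·A·A
    B ↦ A
    D ↦ CBB
    A ↦ DCA  (constrained at step 1)
    C ↦ BC  (constrained at step 1)

A->DCA, B->A, C->BC, D->CBB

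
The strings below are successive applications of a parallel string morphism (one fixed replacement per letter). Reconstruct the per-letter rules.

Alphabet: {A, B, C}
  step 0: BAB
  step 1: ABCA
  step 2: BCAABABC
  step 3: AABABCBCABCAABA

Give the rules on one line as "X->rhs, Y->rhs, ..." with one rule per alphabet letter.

A->BC, B->A, C->ABA

  step 2 ⇒ step 3: BCAABABC ⇒ A·ABA·BC·BC·A·BC·A·ABA
    A ↦ BC
    B ↦ A
    C ↦ ABA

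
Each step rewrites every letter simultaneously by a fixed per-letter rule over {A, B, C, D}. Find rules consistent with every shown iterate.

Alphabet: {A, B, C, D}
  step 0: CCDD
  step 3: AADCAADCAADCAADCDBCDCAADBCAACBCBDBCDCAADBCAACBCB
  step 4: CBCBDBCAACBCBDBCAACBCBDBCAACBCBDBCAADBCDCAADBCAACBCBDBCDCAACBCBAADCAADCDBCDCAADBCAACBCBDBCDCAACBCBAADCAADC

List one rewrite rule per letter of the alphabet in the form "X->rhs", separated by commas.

  step 3 ⇒ step 4: AADCAADCAADCAADCDBCDCAADBCAACBCBDBCDCAADBCAACBCB ⇒ CB·CB·DBC·AA·CB·CB·DBC·AA·CB·CB·DBC·AA·CB·CB·DBC·AA·DBC·DC·AA·DBC·AA·CB·CB·DBC·DC·AA·CB·CB·AA·DC·AA·DC·DBC·DC·AA·DBC·AA·CB·CB·DBC·DC·AA·CB·CB·AA·DC·AA·DC
    A ↦ CB
    B ↦ DC
    C ↦ AA
    D ↦ DBC

A->CB, B->DC, C->AA, D->DBC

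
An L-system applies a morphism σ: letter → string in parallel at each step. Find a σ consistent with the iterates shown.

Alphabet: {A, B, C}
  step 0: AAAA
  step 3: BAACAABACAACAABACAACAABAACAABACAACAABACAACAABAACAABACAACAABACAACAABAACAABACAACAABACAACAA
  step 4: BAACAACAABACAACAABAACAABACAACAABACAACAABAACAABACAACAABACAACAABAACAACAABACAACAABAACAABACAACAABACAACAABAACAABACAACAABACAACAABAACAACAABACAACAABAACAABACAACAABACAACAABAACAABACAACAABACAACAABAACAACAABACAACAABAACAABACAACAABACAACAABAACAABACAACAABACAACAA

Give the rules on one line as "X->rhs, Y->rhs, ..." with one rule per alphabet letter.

A->CAA, B->BAA, C->BA

  step 3 ⇒ step 4: BAACAABACAACAABACAACAABAACAABACAACAABACAACAABAACAABACAACAABACAACAABAACAABACAACAABACAACAA ⇒ BAA·CAA·CAA·BA·CAA·CAA·BAA·CAA·BA·CAA·CAA·BA·CAA·CAA·BAA·CAA·BA·CAA·CAA·BA·CAA·CAA·BAA·CAA·CAA·BA·CAA·CAA·BAA·CAA·BA·CAA·CAA·BA·CAA·CAA·BAA·CAA·BA·CAA·CAA·BA·CAA·CAA·BAA·CAA·CAA·BA·CAA·CAA·BAA·CAA·BA·CAA·CAA·BA·CAA·CAA·BAA·CAA·BA·CAA·CAA·BA·CAA·CAA·BAA·CAA·CAA·BA·CAA·CAA·BAA·CAA·BA·CAA·CAA·BA·CAA·CAA·BAA·CAA·BA·CAA·CAA·BA·CAA·CAA
    A ↦ CAA
    B ↦ BAA
    C ↦ BA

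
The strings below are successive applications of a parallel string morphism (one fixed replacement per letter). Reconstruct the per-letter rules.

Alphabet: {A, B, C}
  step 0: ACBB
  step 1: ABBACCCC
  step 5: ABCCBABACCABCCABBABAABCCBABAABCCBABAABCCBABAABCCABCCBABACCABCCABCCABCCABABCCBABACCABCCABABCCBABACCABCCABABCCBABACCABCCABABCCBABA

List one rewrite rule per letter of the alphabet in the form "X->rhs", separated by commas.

  step 0 ⇒ step 1: ACBB ⇒ AB·BA·CC·CC
    A ↦ AB
    B ↦ CC
    C ↦ BA

A->AB, B->CC, C->BA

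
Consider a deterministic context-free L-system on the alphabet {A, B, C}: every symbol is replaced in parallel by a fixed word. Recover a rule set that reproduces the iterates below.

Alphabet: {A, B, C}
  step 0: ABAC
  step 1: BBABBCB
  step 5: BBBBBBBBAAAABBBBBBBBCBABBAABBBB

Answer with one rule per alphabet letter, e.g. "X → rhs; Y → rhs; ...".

  step 0 ⇒ step 1: ABAC ⇒ BB·A·BB·CB
    A ↦ BB
    B ↦ A
    C ↦ CB

A->BB, B->A, C->CB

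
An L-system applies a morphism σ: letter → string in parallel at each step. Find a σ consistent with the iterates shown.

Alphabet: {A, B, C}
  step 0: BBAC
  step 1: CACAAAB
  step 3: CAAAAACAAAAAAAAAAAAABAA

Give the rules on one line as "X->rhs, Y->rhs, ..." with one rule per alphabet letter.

A->AA, B->CA, C->B

  step 0 ⇒ step 1: BBAC ⇒ CA·CA·AA·B
    A ↦ AA
    B ↦ CA
    C ↦ B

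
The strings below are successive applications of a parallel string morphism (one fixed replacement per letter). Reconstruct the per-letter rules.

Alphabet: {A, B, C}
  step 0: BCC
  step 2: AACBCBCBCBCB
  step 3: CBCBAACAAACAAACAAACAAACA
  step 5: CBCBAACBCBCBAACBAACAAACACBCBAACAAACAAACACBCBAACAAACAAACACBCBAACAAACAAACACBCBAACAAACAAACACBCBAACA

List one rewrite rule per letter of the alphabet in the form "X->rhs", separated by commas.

A->CB, B->CA, C->AA

  step 2 ⇒ step 3: AACBCBCBCBCB ⇒ CB·CB·AA·CA·AA·CA·AA·CA·AA·CA·AA·CA
    A ↦ CB
    B ↦ CA
    C ↦ AA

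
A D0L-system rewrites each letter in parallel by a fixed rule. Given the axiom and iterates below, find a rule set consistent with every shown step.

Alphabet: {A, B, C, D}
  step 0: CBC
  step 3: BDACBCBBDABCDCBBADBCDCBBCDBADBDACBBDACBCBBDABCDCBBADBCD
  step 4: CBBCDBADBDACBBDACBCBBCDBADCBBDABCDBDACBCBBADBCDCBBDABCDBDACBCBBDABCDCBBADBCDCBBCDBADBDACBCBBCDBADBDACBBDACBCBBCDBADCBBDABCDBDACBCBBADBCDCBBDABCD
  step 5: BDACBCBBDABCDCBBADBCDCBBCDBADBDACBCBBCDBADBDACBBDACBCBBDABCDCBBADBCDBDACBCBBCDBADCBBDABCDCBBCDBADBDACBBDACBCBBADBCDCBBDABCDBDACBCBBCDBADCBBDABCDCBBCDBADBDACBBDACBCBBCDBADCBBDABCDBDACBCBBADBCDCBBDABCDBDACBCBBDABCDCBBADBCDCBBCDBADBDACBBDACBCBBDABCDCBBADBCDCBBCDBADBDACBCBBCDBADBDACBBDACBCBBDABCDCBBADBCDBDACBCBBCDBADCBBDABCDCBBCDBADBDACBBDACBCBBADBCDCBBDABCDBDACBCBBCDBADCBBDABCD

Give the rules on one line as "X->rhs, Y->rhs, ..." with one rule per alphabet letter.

A->BAD, B->CB, C->BDA, D->BCD

  step 4 ⇒ step 5: CBBCDBADBDACBBDACBCBBCDBADCBBDABCDBDACBCBBADBCDCBBDABCDBDACBCBBDABCDCBBADBCDCBBCDBADBDACBCBBCDBADBDACBBDACBCBBCDBADCBBDABCDBDACBCBBADBCDCBBDABCD ⇒ BDA·CB·CB·BDA·BCD·CB·BAD·BCD·CB·BCD·BAD·BDA·CB·CB·BCD·BAD·BDA·CB·BDA·CB·CB·BDA·BCD·CB·BAD·BCD·BDA·CB·CB·BCD·BAD·CB·BDA·BCD·CB·BCD·BAD·BDA·CB·BDA·CB·CB·BAD·BCD·CB·BDA·BCD·BDA·CB·CB·BCD·BAD·CB·BDA·BCD·CB·BCD·BAD·BDA·CB·BDA·CB·CB·BCD·BAD·CB·BDA·BCD·BDA·CB·CB·BAD·BCD·CB·BDA·BCD·BDA·CB·CB·BDA·BCD·CB·BAD·BCD·CB·BCD·BAD·BDA·CB·BDA·CB·CB·BDA·BCD·CB·BAD·BCD·CB·BCD·BAD·BDA·CB·CB·BCD·BAD·BDA·CB·BDA·CB·CB·BDA·BCD·CB·BAD·BCD·BDA·CB·CB·BCD·BAD·CB·BDA·BCD·CB·BCD·BAD·BDA·CB·BDA·CB·CB·BAD·BCD·CB·BDA·BCD·BDA·CB·CB·BCD·BAD·CB·BDA·BCD
    A ↦ BAD
    B ↦ CB
    C ↦ BDA
    D ↦ BCD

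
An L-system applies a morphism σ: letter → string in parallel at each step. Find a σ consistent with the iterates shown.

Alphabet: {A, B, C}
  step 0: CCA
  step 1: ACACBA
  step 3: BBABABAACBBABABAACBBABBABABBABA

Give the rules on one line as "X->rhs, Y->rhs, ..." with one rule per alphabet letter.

  step 0 ⇒ step 1: CCA ⇒ AC·AC·BA
    A ↦ BA
    C ↦ AC
    B ↦ BBA  (constrained at step 1)

A->BA, B->BBA, C->AC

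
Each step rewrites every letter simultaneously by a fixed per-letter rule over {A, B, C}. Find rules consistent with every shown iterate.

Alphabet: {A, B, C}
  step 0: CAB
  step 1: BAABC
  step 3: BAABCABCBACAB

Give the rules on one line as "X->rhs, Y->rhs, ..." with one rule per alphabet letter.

A->AB, B->C, C->BA

  step 0 ⇒ step 1: CAB ⇒ BA·AB·C
    A ↦ AB
    B ↦ C
    C ↦ BA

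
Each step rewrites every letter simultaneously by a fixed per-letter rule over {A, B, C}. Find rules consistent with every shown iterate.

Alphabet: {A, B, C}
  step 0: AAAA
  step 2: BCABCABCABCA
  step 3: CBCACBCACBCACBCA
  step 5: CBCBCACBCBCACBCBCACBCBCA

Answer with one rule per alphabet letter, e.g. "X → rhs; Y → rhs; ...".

  step 2 ⇒ step 3: BCABCABCABCA ⇒ C·B·CA·C·B·CA·C·B·CA·C·B·CA
    A ↦ CA
    B ↦ C
    C ↦ B

A->CA, B->C, C->B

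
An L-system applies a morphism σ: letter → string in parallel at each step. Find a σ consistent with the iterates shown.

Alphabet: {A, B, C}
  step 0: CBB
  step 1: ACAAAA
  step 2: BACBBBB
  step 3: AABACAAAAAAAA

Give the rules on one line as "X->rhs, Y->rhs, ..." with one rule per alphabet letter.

A->B, B->AA, C->AC

  step 2 ⇒ step 3: BACBBBB ⇒ AA·B·AC·AA·AA·AA·AA
    A ↦ B
    B ↦ AA
    C ↦ AC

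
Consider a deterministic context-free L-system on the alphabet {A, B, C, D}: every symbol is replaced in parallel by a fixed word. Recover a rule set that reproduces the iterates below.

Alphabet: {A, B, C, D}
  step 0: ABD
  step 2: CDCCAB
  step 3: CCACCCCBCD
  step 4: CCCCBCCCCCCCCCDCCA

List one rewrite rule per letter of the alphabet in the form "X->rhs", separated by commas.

  step 3 ⇒ step 4: CCACCCCBCD ⇒ CC·CC·B·CC·CC·CC·CC·CD·CC·A
    A ↦ B
    B ↦ CD
    C ↦ CC
    D ↦ A

A->B, B->CD, C->CC, D->A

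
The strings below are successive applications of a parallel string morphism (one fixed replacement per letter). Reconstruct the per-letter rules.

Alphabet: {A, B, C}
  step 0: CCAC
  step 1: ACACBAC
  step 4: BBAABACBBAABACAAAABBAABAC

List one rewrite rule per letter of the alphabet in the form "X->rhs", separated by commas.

A->B, B->AA, C->AC

  step 0 ⇒ step 1: CCAC ⇒ AC·AC·B·AC
    A ↦ B
    C ↦ AC
    B ↦ AA  (constrained at step 1)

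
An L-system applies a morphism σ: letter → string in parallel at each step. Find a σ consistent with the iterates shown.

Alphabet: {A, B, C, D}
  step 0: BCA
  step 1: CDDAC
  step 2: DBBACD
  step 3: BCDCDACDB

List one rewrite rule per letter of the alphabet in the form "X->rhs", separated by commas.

  step 2 ⇒ step 3: DBBACD ⇒ B·CD·CD·AC·D·B
    A ↦ AC
    B ↦ CD
    C ↦ D
    D ↦ B

A->AC, B->CD, C->D, D->B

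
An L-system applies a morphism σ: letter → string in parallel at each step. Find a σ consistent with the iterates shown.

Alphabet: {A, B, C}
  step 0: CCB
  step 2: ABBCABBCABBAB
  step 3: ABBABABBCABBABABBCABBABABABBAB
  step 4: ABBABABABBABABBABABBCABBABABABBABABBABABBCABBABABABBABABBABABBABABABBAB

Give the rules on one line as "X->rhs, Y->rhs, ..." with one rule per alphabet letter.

  step 3 ⇒ step 4: ABBABABBCABBABABBCABBABABABBAB ⇒ ABB·AB·AB·ABB·AB·ABB·AB·AB·BC·ABB·AB·AB·ABB·AB·ABB·AB·AB·BC·ABB·AB·AB·ABB·AB·ABB·AB·ABB·AB·AB·ABB·AB
    A ↦ ABB
    B ↦ AB
    C ↦ BC

A->ABB, B->AB, C->BC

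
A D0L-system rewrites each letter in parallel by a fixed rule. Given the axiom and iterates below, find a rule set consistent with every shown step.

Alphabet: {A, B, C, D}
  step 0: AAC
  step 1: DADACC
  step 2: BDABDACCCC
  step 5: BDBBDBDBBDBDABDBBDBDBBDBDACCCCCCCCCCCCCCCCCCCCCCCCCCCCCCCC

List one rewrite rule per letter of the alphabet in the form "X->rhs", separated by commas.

  step 1 ⇒ step 2: DADACC ⇒ B·DA·B·DA·CC·CC
    A ↦ DA
    C ↦ CC
    D ↦ B
    B ↦ BD  (constrained at step 2)

A->DA, B->BD, C->CC, D->B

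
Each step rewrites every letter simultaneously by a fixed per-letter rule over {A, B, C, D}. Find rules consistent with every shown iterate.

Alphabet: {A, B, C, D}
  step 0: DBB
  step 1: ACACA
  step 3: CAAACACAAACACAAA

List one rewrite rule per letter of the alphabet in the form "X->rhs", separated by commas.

A->BDD, B->CA, C->B, D->A

  step 0 ⇒ step 1: DBB ⇒ A·CA·CA
    B ↦ CA
    D ↦ A
    A ↦ BDD  (constrained at step 1)
    C ↦ B  (constrained at step 1)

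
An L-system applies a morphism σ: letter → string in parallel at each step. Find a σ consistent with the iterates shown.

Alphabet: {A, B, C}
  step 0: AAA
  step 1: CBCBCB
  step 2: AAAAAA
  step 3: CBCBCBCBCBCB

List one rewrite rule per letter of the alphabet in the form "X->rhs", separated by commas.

  step 2 ⇒ step 3: AAAAAA ⇒ CB·CB·CB·CB·CB·CB
    A ↦ CB
  step 1 ⇒ step 2: CBCBCB ⇒ A·A·A·A·A·A
    B ↦ A
  step 1 ⇒ step 2: CBCBCB ⇒ A·A·A·A·A·A
    C ↦ A

A->CB, B->A, C->A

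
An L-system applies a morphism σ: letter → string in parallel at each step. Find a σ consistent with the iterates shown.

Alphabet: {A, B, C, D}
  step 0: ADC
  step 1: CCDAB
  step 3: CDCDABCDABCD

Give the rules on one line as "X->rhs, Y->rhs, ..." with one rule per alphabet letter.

  step 0 ⇒ step 1: ADC ⇒ C·CD·AB
    A ↦ C
    C ↦ AB
    D ↦ CD
    B ↦ D  (constrained at step 1)

A->C, B->D, C->AB, D->CD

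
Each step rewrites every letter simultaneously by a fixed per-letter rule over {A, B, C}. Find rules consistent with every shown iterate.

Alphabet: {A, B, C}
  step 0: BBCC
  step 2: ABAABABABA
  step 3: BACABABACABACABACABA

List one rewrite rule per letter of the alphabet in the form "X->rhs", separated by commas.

  step 2 ⇒ step 3: ABAABABABA ⇒ BA·CA·BA·BA·CA·BA·CA·BA·CA·BA
    A ↦ BA
    B ↦ CA
    C ↦ A  (constrained at step 0)

A->BA, B->CA, C->A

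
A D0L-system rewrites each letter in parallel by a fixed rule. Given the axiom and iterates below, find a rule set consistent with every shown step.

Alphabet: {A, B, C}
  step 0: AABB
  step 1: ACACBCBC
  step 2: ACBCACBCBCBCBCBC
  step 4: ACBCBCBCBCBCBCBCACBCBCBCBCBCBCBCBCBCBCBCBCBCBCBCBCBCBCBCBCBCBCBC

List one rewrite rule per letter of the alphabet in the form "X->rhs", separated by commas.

  step 1 ⇒ step 2: ACACBCBC ⇒ AC·BC·AC·BC·BC·BC·BC·BC
    A ↦ AC
    B ↦ BC
    C ↦ BC

A->AC, B->BC, C->BC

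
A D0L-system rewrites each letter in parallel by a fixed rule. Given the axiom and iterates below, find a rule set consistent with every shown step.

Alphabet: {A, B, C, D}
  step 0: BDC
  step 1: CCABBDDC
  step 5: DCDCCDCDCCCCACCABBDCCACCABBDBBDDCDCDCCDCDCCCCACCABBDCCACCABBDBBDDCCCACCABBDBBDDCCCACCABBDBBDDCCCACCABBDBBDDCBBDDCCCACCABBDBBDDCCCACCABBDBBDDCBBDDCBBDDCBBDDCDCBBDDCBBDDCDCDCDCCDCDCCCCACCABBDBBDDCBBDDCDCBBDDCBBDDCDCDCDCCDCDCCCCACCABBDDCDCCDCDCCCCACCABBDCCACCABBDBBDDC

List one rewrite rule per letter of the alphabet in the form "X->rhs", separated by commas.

  step 0 ⇒ step 1: BDC ⇒ CCA·BBD·DC
    B ↦ CCA
    C ↦ DC
    D ↦ BBD
    A ↦ C  (constrained at step 1)

A->C, B->CCA, C->DC, D->BBD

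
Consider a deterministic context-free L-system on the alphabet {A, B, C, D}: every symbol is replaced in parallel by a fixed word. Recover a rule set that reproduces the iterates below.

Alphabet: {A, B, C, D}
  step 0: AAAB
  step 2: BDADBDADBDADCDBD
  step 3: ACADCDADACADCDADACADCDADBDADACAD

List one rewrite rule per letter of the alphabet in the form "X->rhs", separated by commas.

  step 2 ⇒ step 3: BDADBDADBDADCDBD ⇒ AC·AD·CD·AD·AC·AD·CD·AD·AC·AD·CD·AD·BD·AD·AC·AD
    A ↦ CD
    B ↦ AC
    C ↦ BD
    D ↦ AD

A->CD, B->AC, C->BD, D->AD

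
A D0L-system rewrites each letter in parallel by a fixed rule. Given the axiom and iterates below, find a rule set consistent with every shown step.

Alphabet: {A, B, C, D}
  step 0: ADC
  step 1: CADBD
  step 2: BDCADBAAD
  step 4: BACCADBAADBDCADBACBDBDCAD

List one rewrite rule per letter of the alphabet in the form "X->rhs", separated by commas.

A->C, B->BA, C->BD, D->AD

  step 1 ⇒ step 2: CADBD ⇒ BD·C·AD·BA·AD
    A ↦ C
    B ↦ BA
    C ↦ BD
    D ↦ AD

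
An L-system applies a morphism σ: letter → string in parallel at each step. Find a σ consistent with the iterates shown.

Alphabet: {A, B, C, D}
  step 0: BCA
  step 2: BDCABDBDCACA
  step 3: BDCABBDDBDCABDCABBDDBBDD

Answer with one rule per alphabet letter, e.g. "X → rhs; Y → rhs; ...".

A->DD, B->BD, C->BB, D->CA

  step 2 ⇒ step 3: BDCABDBDCACA ⇒ BD·CA·BB·DD·BD·CA·BD·CA·BB·DD·BB·DD
    A ↦ DD
    B ↦ BD
    C ↦ BB
    D ↦ CA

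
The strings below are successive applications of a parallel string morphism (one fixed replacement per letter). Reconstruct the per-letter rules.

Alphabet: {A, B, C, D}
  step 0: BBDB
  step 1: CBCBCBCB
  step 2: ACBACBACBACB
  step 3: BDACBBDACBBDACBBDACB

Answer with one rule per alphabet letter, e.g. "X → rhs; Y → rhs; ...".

A->BD, B->CB, C->A, D->CB

  step 2 ⇒ step 3: ACBACBACBACB ⇒ BD·A·CB·BD·A·CB·BD·A·CB·BD·A·CB
    A ↦ BD
    B ↦ CB
    C ↦ A
  step 0 ⇒ step 1: BBDB ⇒ CB·CB·CB·CB
    D ↦ CB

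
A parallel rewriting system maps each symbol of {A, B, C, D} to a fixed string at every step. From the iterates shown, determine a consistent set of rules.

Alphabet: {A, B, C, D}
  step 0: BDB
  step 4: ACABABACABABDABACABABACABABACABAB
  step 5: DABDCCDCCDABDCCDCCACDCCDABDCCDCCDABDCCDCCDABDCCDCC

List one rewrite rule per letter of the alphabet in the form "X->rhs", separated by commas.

A->D, B->CC, C->AB, D->AC

  step 4 ⇒ step 5: ACABABACABABDABACABABACABABACABAB ⇒ D·AB·D·CC·D·CC·D·AB·D·CC·D·CC·AC·D·CC·D·AB·D·CC·D·CC·D·AB·D·CC·D·CC·D·AB·D·CC·D·CC
    A ↦ D
    B ↦ CC
    C ↦ AB
    D ↦ AC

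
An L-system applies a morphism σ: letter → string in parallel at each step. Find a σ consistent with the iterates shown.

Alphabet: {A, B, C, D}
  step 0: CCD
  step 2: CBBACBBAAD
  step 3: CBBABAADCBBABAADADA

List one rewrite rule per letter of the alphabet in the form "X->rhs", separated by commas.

  step 2 ⇒ step 3: CBBACBBAAD ⇒ CB·BA·BA·AD·CB·BA·BA·AD·AD·A
    A ↦ AD
    B ↦ BA
    C ↦ CB
    D ↦ A

A->AD, B->BA, C->CB, D->A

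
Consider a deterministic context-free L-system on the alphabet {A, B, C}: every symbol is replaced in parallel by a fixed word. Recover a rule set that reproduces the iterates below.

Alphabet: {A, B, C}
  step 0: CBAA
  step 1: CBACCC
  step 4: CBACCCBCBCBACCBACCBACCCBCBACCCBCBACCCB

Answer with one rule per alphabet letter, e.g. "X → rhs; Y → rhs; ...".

A->C, B->AC, C->CB

  step 0 ⇒ step 1: CBAA ⇒ CB·AC·C·C
    A ↦ C
    B ↦ AC
    C ↦ CB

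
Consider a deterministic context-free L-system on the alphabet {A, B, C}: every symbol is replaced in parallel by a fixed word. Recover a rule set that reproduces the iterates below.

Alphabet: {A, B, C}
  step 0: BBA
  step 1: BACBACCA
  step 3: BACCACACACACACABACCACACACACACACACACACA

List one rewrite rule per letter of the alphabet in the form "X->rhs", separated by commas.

  step 0 ⇒ step 1: BBA ⇒ BAC·BAC·CA
    A ↦ CA
    B ↦ BAC
    C ↦ CA  (constrained at step 1)

A->CA, B->BAC, C->CA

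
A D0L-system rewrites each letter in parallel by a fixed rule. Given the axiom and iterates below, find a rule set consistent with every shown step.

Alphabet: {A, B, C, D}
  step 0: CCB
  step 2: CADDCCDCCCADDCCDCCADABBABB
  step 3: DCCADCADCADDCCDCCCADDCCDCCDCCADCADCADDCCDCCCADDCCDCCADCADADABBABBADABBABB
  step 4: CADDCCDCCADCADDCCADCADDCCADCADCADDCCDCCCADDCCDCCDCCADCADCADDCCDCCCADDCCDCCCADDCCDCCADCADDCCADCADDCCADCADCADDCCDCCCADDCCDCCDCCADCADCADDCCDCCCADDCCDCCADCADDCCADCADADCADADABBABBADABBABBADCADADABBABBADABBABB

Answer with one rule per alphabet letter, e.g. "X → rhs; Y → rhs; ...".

  step 3 ⇒ step 4: DCCADCADCADDCCDCCCADDCCDCCDCCADCADCADDCCDCCCADDCCDCCADCADADABBABBADABBABB ⇒ CAD·DCC·DCC·AD·CAD·DCC·AD·CAD·DCC·AD·CAD·CAD·DCC·DCC·CAD·DCC·DCC·DCC·AD·CAD·CAD·DCC·DCC·CAD·DCC·DCC·CAD·DCC·DCC·AD·CAD·DCC·AD·CAD·DCC·AD·CAD·CAD·DCC·DCC·CAD·DCC·DCC·DCC·AD·CAD·CAD·DCC·DCC·CAD·DCC·DCC·AD·CAD·DCC·AD·CAD·AD·CAD·AD·ABB·ABB·AD·ABB·ABB·AD·CAD·AD·ABB·ABB·AD·ABB·ABB
    A ↦ AD
    B ↦ ABB
    C ↦ DCC
    D ↦ CAD

A->AD, B->ABB, C->DCC, D->CAD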